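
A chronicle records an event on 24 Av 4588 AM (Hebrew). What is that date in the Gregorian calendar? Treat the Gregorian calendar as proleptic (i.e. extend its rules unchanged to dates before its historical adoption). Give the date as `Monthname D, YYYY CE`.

Julian Day Number of the source date = 2023706.
Converting JDN 2023706 to the Gregorian calendar gives 13 August 828 CE.

August 13, 828 CE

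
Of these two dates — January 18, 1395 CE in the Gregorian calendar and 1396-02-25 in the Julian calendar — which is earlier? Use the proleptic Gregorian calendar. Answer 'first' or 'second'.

first

Converting both to JDN: 2230591 vs 2231002; the smaller is the first.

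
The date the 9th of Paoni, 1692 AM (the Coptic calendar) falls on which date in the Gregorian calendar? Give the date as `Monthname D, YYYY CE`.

June 16, 1976 CE

Julian Day Number of the source date = 2442946.
Converting JDN 2442946 to the Gregorian calendar gives 16 June 1976 CE.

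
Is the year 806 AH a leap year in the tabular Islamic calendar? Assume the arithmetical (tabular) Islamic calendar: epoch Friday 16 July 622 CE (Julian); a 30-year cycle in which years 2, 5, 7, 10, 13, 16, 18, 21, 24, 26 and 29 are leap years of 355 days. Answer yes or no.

yes

Year 806 AH is year 26 of its 30-year cycle; leap positions are 2, 5, 7, 10, 13, 16, 18, 21, 24, 26, 29, so it is a leap year (355 days).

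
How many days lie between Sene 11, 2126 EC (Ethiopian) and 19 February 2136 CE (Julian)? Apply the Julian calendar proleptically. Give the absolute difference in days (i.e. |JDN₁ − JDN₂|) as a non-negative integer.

624

JDN of the first date = 2500657.
JDN of the second date = 2501281.
|2501281 − 2500657| = 624.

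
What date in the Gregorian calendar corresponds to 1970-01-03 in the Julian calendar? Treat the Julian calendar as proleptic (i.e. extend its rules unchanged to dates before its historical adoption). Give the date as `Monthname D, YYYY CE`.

January 16, 1970 CE

For dates in this range the Gregorian date is 13 days ahead of the Julian.
3 January 1970 Julian + 13 days → 16 January 1970 Gregorian.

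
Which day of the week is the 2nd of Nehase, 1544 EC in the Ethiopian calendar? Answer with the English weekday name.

This is JDN 2288133 (5 August 1552 Gregorian).
2288133 ≡ 1 (mod 7); counting from Monday = 0 gives Tuesday.

Tuesday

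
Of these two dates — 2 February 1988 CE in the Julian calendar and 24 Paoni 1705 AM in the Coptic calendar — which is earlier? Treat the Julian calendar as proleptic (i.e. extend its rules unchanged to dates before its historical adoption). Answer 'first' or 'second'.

The two dates have Julian Day Numbers 2447207 and 2447709 respectively.
Since 2447207 < 2447709, the first date comes first.

first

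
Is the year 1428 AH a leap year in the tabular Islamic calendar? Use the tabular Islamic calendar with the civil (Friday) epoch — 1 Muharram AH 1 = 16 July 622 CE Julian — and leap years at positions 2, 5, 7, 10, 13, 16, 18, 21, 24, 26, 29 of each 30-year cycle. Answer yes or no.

yes

Year 1428 AH is year 18 of its 30-year cycle; leap positions are 2, 5, 7, 10, 13, 16, 18, 21, 24, 26, 29, so it is a leap year (355 days).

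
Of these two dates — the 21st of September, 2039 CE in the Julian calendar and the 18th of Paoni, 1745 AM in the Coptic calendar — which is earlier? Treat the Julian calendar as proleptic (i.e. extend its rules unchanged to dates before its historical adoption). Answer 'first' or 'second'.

The two dates have Julian Day Numbers 2466066 and 2462313 respectively.
Since 2462313 < 2466066, the second date comes first.

second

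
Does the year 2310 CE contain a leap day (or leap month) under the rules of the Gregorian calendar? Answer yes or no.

no

2310 is not divisible by 4, so it is a common year.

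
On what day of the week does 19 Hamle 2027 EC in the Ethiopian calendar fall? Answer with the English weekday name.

Equivalently 26 July 2035 Gregorian, JDN 2464535.
JDN 2464535 mod 7 = 3, and JDN 0 was a Monday, so this is a Thursday.

Thursday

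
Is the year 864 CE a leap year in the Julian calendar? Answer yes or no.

yes

864 mod 4 = 0, so it is a leap year in the Julian calendar.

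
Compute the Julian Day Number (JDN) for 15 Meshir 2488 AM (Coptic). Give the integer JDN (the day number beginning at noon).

Equivalently 29 February 2772 (Gregorian).
JDN 2299161 is 15 October 1582 CE (Gregorian); the target day is +434410 days from there, so JDN = 2733571.

2733571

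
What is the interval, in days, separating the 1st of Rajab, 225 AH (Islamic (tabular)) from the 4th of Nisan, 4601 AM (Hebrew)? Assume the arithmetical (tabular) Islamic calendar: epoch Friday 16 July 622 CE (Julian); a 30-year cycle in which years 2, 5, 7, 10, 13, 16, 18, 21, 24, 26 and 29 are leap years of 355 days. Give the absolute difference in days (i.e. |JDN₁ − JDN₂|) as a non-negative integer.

JDN of the first date = 2027995.
JDN of the second date = 2028322.
|2028322 − 2027995| = 327.

327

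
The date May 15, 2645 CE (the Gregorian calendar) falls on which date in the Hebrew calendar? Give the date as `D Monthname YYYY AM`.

Julian Day Number of the source date = 2687261.
Converting JDN 2687261 to the Hebrew calendar gives 27 Iyar 6405 AM.

27 Iyar 6405 AM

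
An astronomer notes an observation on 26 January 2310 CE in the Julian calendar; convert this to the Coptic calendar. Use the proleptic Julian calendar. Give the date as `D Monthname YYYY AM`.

Julian Day Number of the source date = 2564811.
Converting JDN 2564811 to the Coptic calendar gives 1 Meshir 2026 AM.

1 Meshir 2026 AM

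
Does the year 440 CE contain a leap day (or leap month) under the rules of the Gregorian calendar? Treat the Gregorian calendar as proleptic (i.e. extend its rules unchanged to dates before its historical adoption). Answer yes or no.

440 is divisible by 4 and not by 100, so it is a leap year.

yes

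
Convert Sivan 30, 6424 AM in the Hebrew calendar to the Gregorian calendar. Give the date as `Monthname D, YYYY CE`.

June 16, 2664 CE

Both dates share Julian Day Number 2694233; in the Gregorian calendar that is 16 June 2664 CE.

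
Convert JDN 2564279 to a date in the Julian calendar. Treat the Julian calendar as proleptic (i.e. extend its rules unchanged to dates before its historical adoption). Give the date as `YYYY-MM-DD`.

The Gregorian equivalent of JDN 2564279 is 28 August 2308.
In the Julian calendar that day is 2308-08-12.

2308-08-12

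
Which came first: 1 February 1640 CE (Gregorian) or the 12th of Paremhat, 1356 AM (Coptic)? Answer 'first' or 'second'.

First date → JDN 2320089; second date → JDN 2320135.
JDN 2320089 < JDN 2320135, so the first date is earlier.

first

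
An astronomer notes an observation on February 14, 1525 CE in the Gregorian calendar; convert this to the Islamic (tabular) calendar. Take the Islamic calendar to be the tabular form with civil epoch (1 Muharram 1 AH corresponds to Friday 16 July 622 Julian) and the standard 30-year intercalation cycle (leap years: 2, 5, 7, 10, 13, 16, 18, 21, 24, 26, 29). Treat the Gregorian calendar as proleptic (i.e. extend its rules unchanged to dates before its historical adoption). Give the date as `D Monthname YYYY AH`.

10 Rabi' al-Thani 931 AH

Julian Day Number of the source date = 2278099.
Converting JDN 2278099 to the tabular Islamic calendar gives 10 Rabi' al-Thani 931 AH.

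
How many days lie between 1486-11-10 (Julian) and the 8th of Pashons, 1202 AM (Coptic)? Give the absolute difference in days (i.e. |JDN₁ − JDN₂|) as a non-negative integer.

191

JDN of the first date = 2264133.
JDN of the second date = 2263942.
|2263942 − 2264133| = 191.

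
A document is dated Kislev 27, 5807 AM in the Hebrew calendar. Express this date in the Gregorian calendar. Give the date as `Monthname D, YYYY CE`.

December 26, 2046 CE

Julian Day Number of the source date = 2468706.
Converting JDN 2468706 to the Gregorian calendar gives 26 December 2046 CE.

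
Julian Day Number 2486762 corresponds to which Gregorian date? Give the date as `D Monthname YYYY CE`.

2 June 2096 CE

Counting from JDN 2299161 = 15 Oct 1582 gives an offset of 187601 days.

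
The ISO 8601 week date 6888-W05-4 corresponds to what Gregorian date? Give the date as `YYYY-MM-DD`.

6888-01-29

ISO week 1 of 6888 is the week containing the first Thursday of 6888.
Week 5, day 4 (Thursday) lands on 6888-01-29.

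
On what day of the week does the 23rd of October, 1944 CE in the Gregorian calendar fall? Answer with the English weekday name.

JDN 2431387 mod 7 = 0, and JDN 0 was a Monday, so this is a Monday.

Monday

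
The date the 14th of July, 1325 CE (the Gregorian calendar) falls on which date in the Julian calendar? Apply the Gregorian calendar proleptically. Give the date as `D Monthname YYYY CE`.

The Julian–Gregorian offset here is 8 days (Julian trailing).
14 July 1325 Gregorian − 8 days → 6 July 1325 Julian.

6 July 1325 CE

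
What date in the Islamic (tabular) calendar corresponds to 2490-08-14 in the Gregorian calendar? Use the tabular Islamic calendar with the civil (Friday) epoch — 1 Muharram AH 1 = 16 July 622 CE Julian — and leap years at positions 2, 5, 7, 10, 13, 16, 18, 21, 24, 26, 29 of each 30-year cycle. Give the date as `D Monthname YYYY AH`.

27 Jumada al-Awwal 1926 AH

Julian Day Number of the source date = 2630740.
Converting JDN 2630740 to the tabular Islamic calendar gives 27 Jumada al-Awwal 1926 AH.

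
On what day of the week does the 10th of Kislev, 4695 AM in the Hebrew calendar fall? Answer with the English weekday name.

This is JDN 2062525 (25 November 934 Gregorian).
JDN 2062525 mod 7 = 3, and JDN 0 was a Monday, so this is a Thursday.

Thursday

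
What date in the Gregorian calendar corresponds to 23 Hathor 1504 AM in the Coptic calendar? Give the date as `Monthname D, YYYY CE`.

December 1, 1787 CE

Both dates share Julian Day Number 2374083; in the Gregorian calendar that is 1 December 1787 CE.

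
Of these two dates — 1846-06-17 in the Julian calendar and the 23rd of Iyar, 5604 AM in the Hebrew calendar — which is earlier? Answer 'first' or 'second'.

First date → JDN 2395477; second date → JDN 2394699.
JDN 2394699 < JDN 2395477, so the second date is earlier.

second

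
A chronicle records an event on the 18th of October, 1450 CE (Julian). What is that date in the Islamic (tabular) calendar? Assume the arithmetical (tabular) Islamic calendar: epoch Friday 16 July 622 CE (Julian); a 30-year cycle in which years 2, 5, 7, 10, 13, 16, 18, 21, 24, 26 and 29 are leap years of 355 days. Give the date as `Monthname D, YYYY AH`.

Ramadan 11, 854 AH

Julian Day Number of the source date = 2250961.
Converting JDN 2250961 to the tabular Islamic calendar gives 11 Ramadan 854 AH.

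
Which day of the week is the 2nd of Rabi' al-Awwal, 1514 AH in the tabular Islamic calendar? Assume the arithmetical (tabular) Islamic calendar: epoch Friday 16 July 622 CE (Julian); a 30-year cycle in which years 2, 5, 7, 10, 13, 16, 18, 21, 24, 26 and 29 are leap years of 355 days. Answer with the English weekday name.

This is JDN 2484657 (28 August 2090 Gregorian).
JDN 2484657 mod 7 = 0, and JDN 0 was a Monday, so this is a Monday.

Monday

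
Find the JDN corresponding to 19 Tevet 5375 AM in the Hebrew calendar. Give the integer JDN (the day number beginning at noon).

In the Gregorian calendar the same day is 21 December 1614.
JDN 2451545 is 1 January 2000 CE (Gregorian); the target day is −140629 days from there, so JDN = 2310916.

2310916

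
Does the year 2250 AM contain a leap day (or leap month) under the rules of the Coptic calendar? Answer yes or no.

2250 mod 4 = 2; in the Coptic calendar a year is leap when year mod 4 = 3, so it is a common year.

no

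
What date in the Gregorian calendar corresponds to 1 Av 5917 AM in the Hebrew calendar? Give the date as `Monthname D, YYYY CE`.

August 6, 2157 CE

Both dates share Julian Day Number 2509106; in the Gregorian calendar that is 6 August 2157 CE.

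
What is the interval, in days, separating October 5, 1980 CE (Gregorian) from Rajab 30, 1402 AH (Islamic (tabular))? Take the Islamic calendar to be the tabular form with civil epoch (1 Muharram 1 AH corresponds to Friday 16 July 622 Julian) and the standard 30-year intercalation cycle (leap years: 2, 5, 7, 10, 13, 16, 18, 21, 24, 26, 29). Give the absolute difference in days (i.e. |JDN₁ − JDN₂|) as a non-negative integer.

596

JDN of the first date = 2444518.
JDN of the second date = 2445114.
|2445114 − 2444518| = 596.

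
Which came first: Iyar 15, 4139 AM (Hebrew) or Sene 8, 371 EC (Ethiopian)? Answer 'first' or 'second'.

first

Converting both to JDN: 1859595 vs 1859640; the smaller is the first.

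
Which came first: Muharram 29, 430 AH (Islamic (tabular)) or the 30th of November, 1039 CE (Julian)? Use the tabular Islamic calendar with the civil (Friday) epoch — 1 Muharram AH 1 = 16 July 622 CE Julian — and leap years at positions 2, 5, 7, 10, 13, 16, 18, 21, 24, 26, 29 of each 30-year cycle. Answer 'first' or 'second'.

First date → JDN 2100491; second date → JDN 2100886.
JDN 2100491 < JDN 2100886, so the first date is earlier.

first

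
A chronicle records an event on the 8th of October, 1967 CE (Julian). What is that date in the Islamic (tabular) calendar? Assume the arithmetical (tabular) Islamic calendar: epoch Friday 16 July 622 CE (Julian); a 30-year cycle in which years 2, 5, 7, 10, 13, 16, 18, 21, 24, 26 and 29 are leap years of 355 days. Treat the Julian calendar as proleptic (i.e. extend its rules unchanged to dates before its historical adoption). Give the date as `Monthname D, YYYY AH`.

Rajab 17, 1387 AH

Both dates share Julian Day Number 2439785; in the tabular Islamic calendar that is 17 Rajab 1387 AH.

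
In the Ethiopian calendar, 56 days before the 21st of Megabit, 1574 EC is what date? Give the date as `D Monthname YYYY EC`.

25 Tir 1574 EC

JDN of the 21st of Megabit, 1574 EC = 2298959.
2298959 − 56 = 2298903.
JDN 2298903 in the Ethiopian calendar is 25 Tir 1574 EC.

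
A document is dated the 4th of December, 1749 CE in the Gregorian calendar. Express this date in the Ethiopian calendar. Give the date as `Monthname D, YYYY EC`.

Hidar 27, 1742 EC

Julian Day Number of the source date = 2360207.
Converting JDN 2360207 to the Ethiopian calendar gives 27 Hidar 1742 EC.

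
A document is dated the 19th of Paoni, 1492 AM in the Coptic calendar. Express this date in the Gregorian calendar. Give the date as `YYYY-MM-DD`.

1776-06-24

Julian Day Number of the source date = 2369906.
Converting JDN 2369906 to the Gregorian calendar gives 24 June 1776 CE.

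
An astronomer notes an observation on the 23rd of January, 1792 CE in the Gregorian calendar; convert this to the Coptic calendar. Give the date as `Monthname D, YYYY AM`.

Both dates share Julian Day Number 2375597; in the Coptic calendar that is 16 Tobi 1508 AM.

Tobi 16, 1508 AM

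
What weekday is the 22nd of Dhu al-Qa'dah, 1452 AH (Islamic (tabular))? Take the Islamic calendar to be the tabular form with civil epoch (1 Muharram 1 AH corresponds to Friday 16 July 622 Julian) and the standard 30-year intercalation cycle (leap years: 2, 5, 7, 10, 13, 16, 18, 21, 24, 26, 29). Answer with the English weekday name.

Sunday

Equivalently 16 March 2031 Gregorian, JDN 2462942.
2462942 ≡ 6 (mod 7); counting from Monday = 0 gives Sunday.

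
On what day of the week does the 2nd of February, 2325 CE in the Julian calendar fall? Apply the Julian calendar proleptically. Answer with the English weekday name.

Wednesday

This is JDN 2570297 (18 February 2325 Gregorian).
Since JDN mod 7 = 2 (0 = Monday), the day is Wednesday.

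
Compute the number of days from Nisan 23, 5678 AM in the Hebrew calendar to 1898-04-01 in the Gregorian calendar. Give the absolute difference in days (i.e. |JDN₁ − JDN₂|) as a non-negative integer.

7308

JDN of the first date = 2421689.
JDN of the second date = 2414381.
|2414381 − 2421689| = 7308.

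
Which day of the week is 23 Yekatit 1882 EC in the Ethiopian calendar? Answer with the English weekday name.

Saturday

This is JDN 2411428 (1 March 1890 Gregorian).
Since JDN mod 7 = 5 (0 = Monday), the day is Saturday.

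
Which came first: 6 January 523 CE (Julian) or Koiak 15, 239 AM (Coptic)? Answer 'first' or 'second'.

second

First date → JDN 1912089; second date → JDN 1912063.
JDN 1912063 < JDN 1912089, so the second date is earlier.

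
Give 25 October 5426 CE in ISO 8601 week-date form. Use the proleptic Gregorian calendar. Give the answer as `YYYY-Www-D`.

The weekday is Wednesday (ISO weekday 3).
That Wednesday belongs to ISO week 43 of ISO year 5426.

5426-W43-3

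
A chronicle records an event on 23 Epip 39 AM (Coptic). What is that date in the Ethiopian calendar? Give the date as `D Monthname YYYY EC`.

23 Hamle 315 EC

Julian Day Number of the source date = 1839231.
Converting JDN 1839231 to the Ethiopian calendar gives 23 Hamle 315 EC.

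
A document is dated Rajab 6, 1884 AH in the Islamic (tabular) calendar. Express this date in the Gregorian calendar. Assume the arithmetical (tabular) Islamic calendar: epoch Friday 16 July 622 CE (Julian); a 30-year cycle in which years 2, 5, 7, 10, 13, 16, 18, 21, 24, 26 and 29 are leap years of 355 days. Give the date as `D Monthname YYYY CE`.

Julian Day Number of the source date = 2615894.
Converting JDN 2615894 to the Gregorian calendar gives 21 December 2449 CE.

21 December 2449 CE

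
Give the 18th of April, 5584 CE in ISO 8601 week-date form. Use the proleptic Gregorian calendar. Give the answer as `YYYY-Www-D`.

5584-W16-3

The weekday is Wednesday (ISO weekday 3).
That Wednesday belongs to ISO week 16 of ISO year 5584.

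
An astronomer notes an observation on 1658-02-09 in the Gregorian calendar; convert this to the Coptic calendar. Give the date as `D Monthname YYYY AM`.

5 Meshir 1374 AM

Both dates share Julian Day Number 2326672; in the Coptic calendar that is 5 Meshir 1374 AM.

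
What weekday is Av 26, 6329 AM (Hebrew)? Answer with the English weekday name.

This is JDN 2659589 (9 August 2569 Gregorian).
JDN 2659589 mod 7 = 2, and JDN 0 was a Monday, so this is a Wednesday.

Wednesday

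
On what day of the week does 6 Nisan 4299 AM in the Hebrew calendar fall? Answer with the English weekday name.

Friday

Equivalently 13 March 539 Gregorian, JDN 1917997.
Since JDN mod 7 = 4 (0 = Monday), the day is Friday.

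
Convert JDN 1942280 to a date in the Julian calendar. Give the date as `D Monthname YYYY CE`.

JDN 1942280 is 6 September 605 in the proleptic Gregorian calendar.
In the Julian calendar that day is 3 September 605 CE.

3 September 605 CE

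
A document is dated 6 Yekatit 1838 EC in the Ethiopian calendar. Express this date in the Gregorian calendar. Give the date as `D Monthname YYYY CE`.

12 February 1846 CE

Julian Day Number of the source date = 2395340.
Converting JDN 2395340 to the Gregorian calendar gives 12 February 1846 CE.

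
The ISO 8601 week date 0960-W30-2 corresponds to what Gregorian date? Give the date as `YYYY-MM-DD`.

ISO week 1 of 960 is the week containing the first Thursday of 960.
Week 30, day 2 (Tuesday) lands on 0960-07-22.

0960-07-22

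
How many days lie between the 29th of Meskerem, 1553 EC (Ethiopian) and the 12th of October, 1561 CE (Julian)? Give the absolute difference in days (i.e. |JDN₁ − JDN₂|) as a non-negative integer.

First date → JDN 2291117; second date → JDN 2291498.
The interval is |2291117 − 2291498| = 381 days.

381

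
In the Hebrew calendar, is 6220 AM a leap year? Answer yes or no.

no

Hebrew year 6220 is year 7 of its 19-year Metonic cycle; leap years are at positions 3, 6, 8, 11, 14, 17, 19, so it is a common year (12 months).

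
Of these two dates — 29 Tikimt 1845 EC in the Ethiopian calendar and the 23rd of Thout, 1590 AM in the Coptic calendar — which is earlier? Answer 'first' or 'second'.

First date → JDN 2397800; second date → JDN 2405434.
JDN 2397800 < JDN 2405434, so the first date is earlier.

first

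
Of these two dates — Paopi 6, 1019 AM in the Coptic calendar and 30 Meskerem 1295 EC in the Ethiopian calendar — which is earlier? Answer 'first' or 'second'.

Converting both to JDN: 2196889 vs 2196883; the smaller is the second.

second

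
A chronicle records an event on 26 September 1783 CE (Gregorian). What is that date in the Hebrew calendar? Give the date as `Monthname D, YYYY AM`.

Both dates share Julian Day Number 2372556; in the Hebrew calendar that is 29 Elul 5543 AM.

Elul 29, 5543 AM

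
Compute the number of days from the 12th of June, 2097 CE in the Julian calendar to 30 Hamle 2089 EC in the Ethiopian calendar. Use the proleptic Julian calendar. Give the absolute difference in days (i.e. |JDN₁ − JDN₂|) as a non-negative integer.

First date → JDN 2487150; second date → JDN 2487192.
The interval is |2487150 − 2487192| = 42 days.

42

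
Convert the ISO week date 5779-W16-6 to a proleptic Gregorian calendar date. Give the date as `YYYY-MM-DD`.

ISO week 1 of 5779 is the week containing the first Thursday of 5779.
Week 16, day 6 (Saturday) lands on 5779-04-24.

5779-04-24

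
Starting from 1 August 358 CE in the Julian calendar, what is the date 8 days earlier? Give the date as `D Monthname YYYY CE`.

JDN of 1 August 358 CE = 1852030.
1852030 − 8 = 1852022.
JDN 1852022 in the Julian calendar is 24 July 358 CE.

24 July 358 CE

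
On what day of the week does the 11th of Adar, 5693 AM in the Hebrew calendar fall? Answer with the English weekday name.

Thursday

Equivalently 9 March 1933 Gregorian, JDN 2427141.
Since JDN mod 7 = 3 (0 = Monday), the day is Thursday.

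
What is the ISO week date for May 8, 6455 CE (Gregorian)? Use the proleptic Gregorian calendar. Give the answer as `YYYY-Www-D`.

The weekday is Saturday (ISO weekday 6).
That Saturday belongs to ISO week 18 of ISO year 6455.

6455-W18-6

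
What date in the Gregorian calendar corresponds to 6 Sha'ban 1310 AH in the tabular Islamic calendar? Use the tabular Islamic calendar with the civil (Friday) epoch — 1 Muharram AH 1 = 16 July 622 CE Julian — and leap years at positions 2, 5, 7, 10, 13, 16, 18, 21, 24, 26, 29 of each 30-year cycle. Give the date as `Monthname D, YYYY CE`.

Julian Day Number of the source date = 2412518.
Converting JDN 2412518 to the Gregorian calendar gives 23 February 1893 CE.

February 23, 1893 CE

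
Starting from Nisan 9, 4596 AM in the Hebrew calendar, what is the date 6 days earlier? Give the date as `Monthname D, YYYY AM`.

Counting 6 days back from JDN 2026497 reaches JDN 2026491, which is Nisan 3, 4596 AM.

Nisan 3, 4596 AM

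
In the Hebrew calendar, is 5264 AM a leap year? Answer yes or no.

Hebrew year 5264 is year 1 of its 19-year Metonic cycle; leap years are at positions 3, 6, 8, 11, 14, 17, 19, so it is a common year (12 months).

no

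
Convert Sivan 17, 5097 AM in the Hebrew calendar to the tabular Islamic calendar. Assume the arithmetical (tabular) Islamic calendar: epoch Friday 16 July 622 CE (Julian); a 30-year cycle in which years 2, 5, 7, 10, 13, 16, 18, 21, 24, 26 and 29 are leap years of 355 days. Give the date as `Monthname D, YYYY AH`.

Shawwal 16, 737 AH

The source date corresponds to 26 May 1337 in the proleptic Gregorian calendar (JDN 2209535).
That day falls on 16 Shawwal 737 AH in the tabular Islamic calendar.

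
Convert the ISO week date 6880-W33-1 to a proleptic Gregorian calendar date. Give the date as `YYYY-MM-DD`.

ISO week 1 of 6880 is the week containing the first Thursday of 6880.
Week 33, day 1 (Monday) lands on 6880-08-12.

6880-08-12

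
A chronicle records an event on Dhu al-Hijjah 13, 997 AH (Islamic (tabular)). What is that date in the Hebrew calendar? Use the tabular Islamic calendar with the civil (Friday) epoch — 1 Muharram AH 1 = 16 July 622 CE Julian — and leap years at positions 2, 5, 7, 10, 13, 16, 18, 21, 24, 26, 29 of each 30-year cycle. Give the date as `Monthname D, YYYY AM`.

Cheshvan 13, 5350 AM

Both dates share Julian Day Number 2301726; in the Hebrew calendar that is 13 Cheshvan 5350 AM.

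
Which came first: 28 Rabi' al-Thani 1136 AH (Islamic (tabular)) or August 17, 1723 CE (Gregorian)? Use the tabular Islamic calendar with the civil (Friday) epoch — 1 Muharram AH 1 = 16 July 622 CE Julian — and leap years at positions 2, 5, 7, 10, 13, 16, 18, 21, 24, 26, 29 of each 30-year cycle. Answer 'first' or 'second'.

The two dates have Julian Day Numbers 2350762 and 2350601 respectively.
Since 2350601 < 2350762, the second date comes first.

second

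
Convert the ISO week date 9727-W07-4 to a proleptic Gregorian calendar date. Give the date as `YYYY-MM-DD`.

9727-02-13

ISO week 1 of 9727 is the week containing the first Thursday of 9727.
Week 7, day 4 (Thursday) lands on 9727-02-13.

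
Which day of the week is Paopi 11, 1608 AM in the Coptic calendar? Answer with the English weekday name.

Wednesday

This is JDN 2412027 (21 October 1891 Gregorian).
JDN 2412027 mod 7 = 2, and JDN 0 was a Monday, so this is a Wednesday.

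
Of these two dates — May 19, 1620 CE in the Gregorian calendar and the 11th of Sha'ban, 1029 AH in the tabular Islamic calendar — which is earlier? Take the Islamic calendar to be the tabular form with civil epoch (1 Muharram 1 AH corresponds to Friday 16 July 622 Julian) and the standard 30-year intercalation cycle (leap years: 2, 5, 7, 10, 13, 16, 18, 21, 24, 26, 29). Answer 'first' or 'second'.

The two dates have Julian Day Numbers 2312892 and 2312946 respectively.
Since 2312892 < 2312946, the first date comes first.

first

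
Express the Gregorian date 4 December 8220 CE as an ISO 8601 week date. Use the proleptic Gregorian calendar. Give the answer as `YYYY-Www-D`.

The weekday is Monday (ISO weekday 1).
That Monday belongs to ISO week 49 of ISO year 8220.

8220-W49-1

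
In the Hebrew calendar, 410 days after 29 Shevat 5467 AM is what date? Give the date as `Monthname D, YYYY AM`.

Counting 410 days forward from JDN 2344560 reaches JDN 2344970, which is Adar 25, 5468 AM.

Adar 25, 5468 AM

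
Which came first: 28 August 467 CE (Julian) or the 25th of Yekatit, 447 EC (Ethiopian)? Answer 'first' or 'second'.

First date → JDN 1891869; second date → JDN 1887296.
JDN 1887296 < JDN 1891869, so the second date is earlier.

second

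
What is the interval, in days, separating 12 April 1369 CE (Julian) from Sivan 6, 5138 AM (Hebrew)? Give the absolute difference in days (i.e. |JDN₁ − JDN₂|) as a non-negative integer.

3338

First date → JDN 2221187; second date → JDN 2224525.
The interval is |2221187 − 2224525| = 3338 days.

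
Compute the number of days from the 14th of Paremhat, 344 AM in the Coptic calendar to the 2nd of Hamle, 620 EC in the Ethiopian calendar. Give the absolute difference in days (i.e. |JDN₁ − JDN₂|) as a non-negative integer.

First date → JDN 1950504; second date → JDN 1950612.
The interval is |1950504 − 1950612| = 108 days.

108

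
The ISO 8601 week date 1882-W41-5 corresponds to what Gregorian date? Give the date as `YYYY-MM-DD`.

ISO week 1 of 1882 is the week containing the first Thursday of 1882.
Week 41, day 5 (Friday) lands on 1882-10-13.

1882-10-13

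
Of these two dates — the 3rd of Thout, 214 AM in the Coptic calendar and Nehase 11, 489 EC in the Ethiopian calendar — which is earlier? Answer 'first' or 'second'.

second

Converting both to JDN: 1902830 vs 1902803; the smaller is the second.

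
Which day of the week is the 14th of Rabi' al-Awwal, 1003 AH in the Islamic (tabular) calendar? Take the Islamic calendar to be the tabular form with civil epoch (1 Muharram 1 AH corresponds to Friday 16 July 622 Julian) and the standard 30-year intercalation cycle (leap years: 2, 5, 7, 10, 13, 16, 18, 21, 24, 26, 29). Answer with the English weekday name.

This is JDN 2303587 (27 November 1594 Gregorian).
JDN 2303587 mod 7 = 6, and JDN 0 was a Monday, so this is a Sunday.

Sunday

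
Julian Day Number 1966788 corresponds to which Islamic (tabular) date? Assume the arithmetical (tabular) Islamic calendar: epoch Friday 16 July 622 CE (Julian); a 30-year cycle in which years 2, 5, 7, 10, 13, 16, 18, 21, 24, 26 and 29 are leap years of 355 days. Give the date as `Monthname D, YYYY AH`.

The proleptic Gregorian equivalent of JDN 1966788 is 12 October 672.
In the tabular Islamic calendar that day is Shawwal 10, 52 AH.

Shawwal 10, 52 AH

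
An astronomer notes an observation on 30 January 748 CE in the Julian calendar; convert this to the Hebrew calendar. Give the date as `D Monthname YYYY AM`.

Julian Day Number of the source date = 1994294.
Converting JDN 1994294 to the Hebrew calendar gives 25 Shevat 4508 AM.

25 Shevat 4508 AM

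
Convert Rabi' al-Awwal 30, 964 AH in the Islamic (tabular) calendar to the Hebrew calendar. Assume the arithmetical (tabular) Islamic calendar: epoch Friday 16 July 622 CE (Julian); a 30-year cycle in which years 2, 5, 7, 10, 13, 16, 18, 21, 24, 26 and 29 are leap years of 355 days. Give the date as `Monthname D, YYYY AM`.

The source date corresponds to 10 February 1557 in the proleptic Gregorian calendar (JDN 2289783).
That day falls on 30 Shevat 5317 AM in the Hebrew calendar.

Shevat 30, 5317 AM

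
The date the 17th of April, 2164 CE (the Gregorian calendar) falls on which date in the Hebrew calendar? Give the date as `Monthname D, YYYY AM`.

Both dates share Julian Day Number 2511552; in the Hebrew calendar that is 25 Nisan 5924 AM.

Nisan 25, 5924 AM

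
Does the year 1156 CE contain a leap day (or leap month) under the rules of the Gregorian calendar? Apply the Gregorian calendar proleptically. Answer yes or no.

yes

1156 is divisible by 4 and not by 100, so it is a leap year.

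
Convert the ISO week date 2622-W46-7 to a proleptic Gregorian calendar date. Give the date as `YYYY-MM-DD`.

ISO week 1 of 2622 is the week containing the first Thursday of 2622.
Week 46, day 7 (Sunday) lands on 2622-11-17.

2622-11-17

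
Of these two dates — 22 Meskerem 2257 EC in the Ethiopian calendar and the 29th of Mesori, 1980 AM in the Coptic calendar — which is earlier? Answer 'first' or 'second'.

second

The two dates have Julian Day Numbers 2548246 and 2548218 respectively.
Since 2548218 < 2548246, the second date comes first.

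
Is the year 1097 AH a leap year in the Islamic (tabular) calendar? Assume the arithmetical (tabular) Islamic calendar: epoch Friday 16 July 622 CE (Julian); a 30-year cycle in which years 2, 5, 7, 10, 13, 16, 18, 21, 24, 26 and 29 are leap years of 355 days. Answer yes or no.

no

Year 1097 AH is year 17 of its 30-year cycle; leap positions are 2, 5, 7, 10, 13, 16, 18, 21, 24, 26, 29, so it is a common year (354 days).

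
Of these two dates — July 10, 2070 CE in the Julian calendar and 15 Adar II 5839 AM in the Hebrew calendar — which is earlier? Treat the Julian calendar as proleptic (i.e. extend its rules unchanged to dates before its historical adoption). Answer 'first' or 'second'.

The two dates have Julian Day Numbers 2477316 and 2480476 respectively.
Since 2477316 < 2480476, the first date comes first.

first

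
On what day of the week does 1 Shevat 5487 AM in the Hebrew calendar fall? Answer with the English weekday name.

Thursday

In the Gregorian calendar this is 23 January 1727 (JDN 2351856).
JDN 2351856 mod 7 = 3, and JDN 0 was a Monday, so this is a Thursday.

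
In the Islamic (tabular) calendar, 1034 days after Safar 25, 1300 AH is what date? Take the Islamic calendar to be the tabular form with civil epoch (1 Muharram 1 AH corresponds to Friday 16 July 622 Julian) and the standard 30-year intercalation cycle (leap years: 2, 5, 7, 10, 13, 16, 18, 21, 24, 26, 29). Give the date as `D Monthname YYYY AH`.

26 Muharram 1303 AH

JDN of Safar 25, 1300 AH = 2408816.
2408816 + 1034 = 2409850.
JDN 2409850 in the tabular Islamic calendar is 26 Muharram 1303 AH.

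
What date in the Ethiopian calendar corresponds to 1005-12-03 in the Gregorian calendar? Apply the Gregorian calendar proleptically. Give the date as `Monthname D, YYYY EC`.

Both dates share Julian Day Number 2088465; in the Ethiopian calendar that is 1 Tahsas 998 EC.

Tahsas 1, 998 EC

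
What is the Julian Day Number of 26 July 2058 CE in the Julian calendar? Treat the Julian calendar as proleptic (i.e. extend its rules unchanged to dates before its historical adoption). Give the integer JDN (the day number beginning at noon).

In the Gregorian calendar the same day is 8 August 2058.
JDN 2451545 is 1 January 2000 CE (Gregorian); the target day is +21404 days from there, so JDN = 2472949.

2472949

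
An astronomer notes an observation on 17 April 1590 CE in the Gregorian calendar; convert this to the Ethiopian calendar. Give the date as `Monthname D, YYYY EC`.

Miyazya 12, 1582 EC

Both dates share Julian Day Number 2301902; in the Ethiopian calendar that is 12 Miyazya 1582 EC.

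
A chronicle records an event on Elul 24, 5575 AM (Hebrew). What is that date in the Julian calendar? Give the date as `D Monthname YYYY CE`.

The source date corresponds to 29 September 1815 in the Gregorian calendar (JDN 2384246).
That day falls on 17 September 1815 CE in the Julian calendar.

17 September 1815 CE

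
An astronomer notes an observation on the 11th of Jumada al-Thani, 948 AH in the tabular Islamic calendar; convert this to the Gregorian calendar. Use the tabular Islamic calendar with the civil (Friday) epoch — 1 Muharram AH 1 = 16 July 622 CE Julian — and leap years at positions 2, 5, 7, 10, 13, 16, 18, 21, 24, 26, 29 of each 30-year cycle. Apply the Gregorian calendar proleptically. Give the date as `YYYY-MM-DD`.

Both dates share Julian Day Number 2284183; in the Gregorian calendar that is 12 October 1541 CE.

1541-10-12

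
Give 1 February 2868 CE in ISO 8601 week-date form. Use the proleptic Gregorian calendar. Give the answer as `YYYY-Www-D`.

2868-W05-3

The weekday is Wednesday (ISO weekday 3).
That Wednesday belongs to ISO week 5 of ISO year 2868.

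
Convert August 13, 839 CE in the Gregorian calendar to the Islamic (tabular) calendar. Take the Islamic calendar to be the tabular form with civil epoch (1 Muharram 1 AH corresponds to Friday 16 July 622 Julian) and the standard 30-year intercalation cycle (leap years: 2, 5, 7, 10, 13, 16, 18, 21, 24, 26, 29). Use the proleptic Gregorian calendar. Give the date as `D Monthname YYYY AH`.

24 Ramadan 224 AH

Julian Day Number of the source date = 2027723.
Converting JDN 2027723 to the tabular Islamic calendar gives 24 Ramadan 224 AH.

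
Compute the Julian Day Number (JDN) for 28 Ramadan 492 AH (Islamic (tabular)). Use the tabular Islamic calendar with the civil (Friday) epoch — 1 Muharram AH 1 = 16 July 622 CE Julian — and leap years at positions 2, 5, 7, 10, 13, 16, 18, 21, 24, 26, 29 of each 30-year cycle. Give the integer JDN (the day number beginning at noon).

2122697

Equivalently 24 August 1099 (proleptic Gregorian).
JDN 2400001 is 17 November 1858 CE (Gregorian), MJD 0; the target day is −277304 days from there, so JDN = 2122697.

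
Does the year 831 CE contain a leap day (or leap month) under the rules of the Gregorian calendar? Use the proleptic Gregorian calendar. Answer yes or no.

831 is not divisible by 4, so it is a common year.

no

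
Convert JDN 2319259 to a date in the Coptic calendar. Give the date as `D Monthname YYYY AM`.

The Gregorian equivalent of JDN 2319259 is 24 October 1637.
In the Coptic calendar that day is 17 Paopi 1354 AM.

17 Paopi 1354 AM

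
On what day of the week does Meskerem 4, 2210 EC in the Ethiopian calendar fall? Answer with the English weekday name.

Tuesday

This is JDN 2531061 (16 September 2217 Gregorian).
JDN 2531061 mod 7 = 1, and JDN 0 was a Monday, so this is a Tuesday.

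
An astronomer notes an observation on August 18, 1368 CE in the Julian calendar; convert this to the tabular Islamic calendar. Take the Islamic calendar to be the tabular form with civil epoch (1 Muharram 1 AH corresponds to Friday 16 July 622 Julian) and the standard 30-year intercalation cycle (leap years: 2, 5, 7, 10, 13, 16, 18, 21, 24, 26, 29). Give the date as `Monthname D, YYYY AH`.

The source date corresponds to 26 August 1368 in the proleptic Gregorian calendar (JDN 2220950).
That day falls on 3 Muharram 770 AH in the tabular Islamic calendar.

Muharram 3, 770 AH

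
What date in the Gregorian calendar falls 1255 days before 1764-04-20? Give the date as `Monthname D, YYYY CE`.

JDN of 1764-04-20 = 2365458.
2365458 − 1255 = 2364203.
JDN 2364203 in the Gregorian calendar is November 12, 1760 CE.

November 12, 1760 CE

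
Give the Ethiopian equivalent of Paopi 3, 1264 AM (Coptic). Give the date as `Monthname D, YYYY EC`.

The source date corresponds to 11 October 1547 in the proleptic Gregorian calendar (JDN 2286373).
That day falls on 3 Tikimt 1540 EC in the Ethiopian calendar.

Tikimt 3, 1540 EC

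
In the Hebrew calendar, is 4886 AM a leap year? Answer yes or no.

yes

Hebrew year 4886 is year 3 of its 19-year Metonic cycle; leap years are at positions 3, 6, 8, 11, 14, 17, 19, so it is a leap year (13 months).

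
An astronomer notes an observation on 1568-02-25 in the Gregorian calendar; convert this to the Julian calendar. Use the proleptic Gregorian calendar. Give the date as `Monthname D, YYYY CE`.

February 15, 1568 CE

At this point the Julian calendar is 10 days behind the Gregorian.
25 February 1568 Gregorian − 10 days → 15 February 1568 Julian.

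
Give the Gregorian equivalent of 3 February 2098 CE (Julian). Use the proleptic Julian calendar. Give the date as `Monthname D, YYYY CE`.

The Julian–Gregorian offset here is 13 days (Julian trailing).
3 February 2098 Julian + 13 days → 16 February 2098 Gregorian.

February 16, 2098 CE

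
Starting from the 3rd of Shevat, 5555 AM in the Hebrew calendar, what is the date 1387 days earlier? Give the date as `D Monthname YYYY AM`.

3 Nisan 5551 AM

The starting date is JDN 2376693; 2376693 − 1387 = 2375306.
JDN 2375306 corresponds to 3 Nisan 5551 AM.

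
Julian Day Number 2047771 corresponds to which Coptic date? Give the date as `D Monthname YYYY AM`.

5 Epip 610 AM

JDN 2047771 is 3 July 894 in the proleptic Gregorian calendar.
In the Coptic calendar that day is 5 Epip 610 AM.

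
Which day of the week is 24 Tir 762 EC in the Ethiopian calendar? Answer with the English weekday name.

This is JDN 2002319 (23 January 770 Gregorian).
2002319 ≡ 4 (mod 7); counting from Monday = 0 gives Friday.

Friday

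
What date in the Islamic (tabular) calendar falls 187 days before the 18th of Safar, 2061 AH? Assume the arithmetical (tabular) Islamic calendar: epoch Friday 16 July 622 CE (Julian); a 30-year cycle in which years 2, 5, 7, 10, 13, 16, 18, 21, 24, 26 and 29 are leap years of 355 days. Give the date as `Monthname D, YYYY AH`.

Sha'ban 8, 2060 AH

Counting 187 days back from JDN 2678482 reaches JDN 2678295, which is Sha'ban 8, 2060 AH.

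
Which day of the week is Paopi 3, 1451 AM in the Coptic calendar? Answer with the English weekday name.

Monday

Equivalently 11 October 1734 Gregorian, JDN 2354674.
JDN 2354674 mod 7 = 0, and JDN 0 was a Monday, so this is a Monday.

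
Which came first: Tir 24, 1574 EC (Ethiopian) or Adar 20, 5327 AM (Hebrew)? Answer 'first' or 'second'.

second

The two dates have Julian Day Numbers 2298902 and 2293464 respectively.
Since 2293464 < 2298902, the second date comes first.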